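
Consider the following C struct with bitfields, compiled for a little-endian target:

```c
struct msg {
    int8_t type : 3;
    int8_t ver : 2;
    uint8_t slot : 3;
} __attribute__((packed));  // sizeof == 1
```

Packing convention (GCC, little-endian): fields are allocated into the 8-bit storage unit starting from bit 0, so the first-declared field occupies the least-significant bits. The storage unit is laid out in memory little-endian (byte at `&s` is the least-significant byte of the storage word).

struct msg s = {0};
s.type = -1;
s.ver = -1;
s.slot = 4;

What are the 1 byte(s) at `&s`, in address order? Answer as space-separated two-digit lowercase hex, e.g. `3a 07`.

9f

type:3 = -1 → 0x7 << 0 → word 0x07
ver:2 = -1 → 0x3 << 3 → word 0x1f
slot:3 = 4 → 0x4 << 5 → word 0x9f
word = 0x9f → little-endian bytes:
  [0]=0x9f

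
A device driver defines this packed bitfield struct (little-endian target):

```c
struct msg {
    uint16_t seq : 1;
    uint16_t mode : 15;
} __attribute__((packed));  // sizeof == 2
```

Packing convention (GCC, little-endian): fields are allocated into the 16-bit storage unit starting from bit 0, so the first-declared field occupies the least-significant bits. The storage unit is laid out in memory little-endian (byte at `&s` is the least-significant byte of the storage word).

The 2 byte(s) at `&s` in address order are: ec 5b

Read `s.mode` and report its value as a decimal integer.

[0]=0xec [1]=0x5b (little-endian) → word 0x5bec
seq:1 @ bit 0 → (0x5bec>>0)&0x1 = 0x0
mode:15 @ bit 1 → (0x5bec>>1)&0x7fff = 0x2df6  ←

11766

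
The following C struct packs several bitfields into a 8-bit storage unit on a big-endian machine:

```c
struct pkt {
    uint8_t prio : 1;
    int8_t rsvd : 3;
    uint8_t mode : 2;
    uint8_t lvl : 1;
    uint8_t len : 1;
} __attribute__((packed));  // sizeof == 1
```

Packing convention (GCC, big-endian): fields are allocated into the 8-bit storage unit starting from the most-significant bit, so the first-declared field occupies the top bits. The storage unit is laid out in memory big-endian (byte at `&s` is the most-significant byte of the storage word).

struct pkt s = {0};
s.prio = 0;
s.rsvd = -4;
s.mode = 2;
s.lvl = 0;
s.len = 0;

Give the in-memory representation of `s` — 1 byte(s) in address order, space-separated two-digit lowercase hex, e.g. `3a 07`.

prio (1b) val=0 bits=0x0 at bit 7: 0x00
rsvd (3b) val=-4 bits=0x4 at bit 4: 0x40
mode (2b) val=2 bits=0x2 at bit 2: 0x48
lvl (1b) val=0 bits=0x0 at bit 1: 0x48
len (1b) val=0 bits=0x0 at bit 0: 0x48
word = 0x48 → big-endian bytes:
  [0]=0x48

48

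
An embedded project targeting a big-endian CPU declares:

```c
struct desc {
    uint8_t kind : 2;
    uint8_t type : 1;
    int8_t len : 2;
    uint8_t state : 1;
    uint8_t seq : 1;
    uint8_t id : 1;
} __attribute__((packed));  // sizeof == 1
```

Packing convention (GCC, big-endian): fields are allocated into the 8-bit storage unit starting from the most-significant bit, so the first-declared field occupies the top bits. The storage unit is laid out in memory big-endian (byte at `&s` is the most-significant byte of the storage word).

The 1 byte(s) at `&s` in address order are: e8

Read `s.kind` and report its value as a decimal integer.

[0]=0xe8 (big-endian) → word 0xe8
kind:2 @ bit 6 → (0xe8>>6)&0x3 = 0x3  ←
type:1 @ bit 5 → (0xe8>>5)&0x1 = 0x1
len:2 @ bit 3 → (0xe8>>3)&0x3 = 0x1
state:1 @ bit 2 → (0xe8>>2)&0x1 = 0x0
seq:1 @ bit 1 → (0xe8>>1)&0x1 = 0x0
id:1 @ bit 0 → (0xe8>>0)&0x1 = 0x0

3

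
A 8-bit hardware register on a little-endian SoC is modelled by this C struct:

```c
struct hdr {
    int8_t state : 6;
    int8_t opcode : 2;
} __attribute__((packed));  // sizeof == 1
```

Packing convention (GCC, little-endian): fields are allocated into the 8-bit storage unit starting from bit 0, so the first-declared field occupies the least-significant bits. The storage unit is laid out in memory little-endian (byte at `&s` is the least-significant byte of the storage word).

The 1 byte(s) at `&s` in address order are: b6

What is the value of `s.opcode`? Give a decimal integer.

-2

[0]=0xb6 (little-endian) → word 0xb6
state [0+:6] = (word>>0) & 0x3f = 54
opcode [6+:2] = (word>>6) & 0x3 = 2  ←
opcode signed 2b, MSB=1: 2 - 4 = -2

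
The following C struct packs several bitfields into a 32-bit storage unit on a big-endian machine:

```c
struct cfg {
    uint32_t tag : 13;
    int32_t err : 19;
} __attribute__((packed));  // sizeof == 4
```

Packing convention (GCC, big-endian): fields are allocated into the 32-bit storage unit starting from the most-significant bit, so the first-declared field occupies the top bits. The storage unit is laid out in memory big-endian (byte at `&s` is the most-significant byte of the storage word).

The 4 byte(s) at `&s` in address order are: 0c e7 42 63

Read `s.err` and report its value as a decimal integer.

[0]=0x0c [1]=0xe7 [2]=0x42 [3]=0x63 (big-endian) → word 0x0ce74263
tag:13 @ bit 19 → (0x0ce74263>>19)&0x1fff = 0x19c
err:19 @ bit 0 → (0x0ce74263>>0)&0x7ffff = 0x74263  ←
err signed 19b, MSB=1: 475747 - 524288 = -48541

-48541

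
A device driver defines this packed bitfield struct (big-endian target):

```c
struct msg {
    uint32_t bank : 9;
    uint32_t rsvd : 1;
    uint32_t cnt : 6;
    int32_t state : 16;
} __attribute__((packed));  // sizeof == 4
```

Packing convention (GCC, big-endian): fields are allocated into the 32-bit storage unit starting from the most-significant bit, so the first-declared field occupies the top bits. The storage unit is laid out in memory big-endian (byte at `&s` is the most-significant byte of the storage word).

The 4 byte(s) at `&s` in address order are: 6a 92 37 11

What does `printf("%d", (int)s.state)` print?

14097

[0]=0x6a [1]=0x92 [2]=0x37 [3]=0x11 (big-endian) → word 0x6a923711
bank:9 @ bit 23 → (0x6a923711>>23)&0x1ff = 0xd5
rsvd:1 @ bit 22 → (0x6a923711>>22)&0x1 = 0x0
cnt:6 @ bit 16 → (0x6a923711>>16)&0x3f = 0x12
state:16 @ bit 0 → (0x6a923711>>0)&0xffff = 0x3711  ←
state signed 16b, MSB=0: value = 14097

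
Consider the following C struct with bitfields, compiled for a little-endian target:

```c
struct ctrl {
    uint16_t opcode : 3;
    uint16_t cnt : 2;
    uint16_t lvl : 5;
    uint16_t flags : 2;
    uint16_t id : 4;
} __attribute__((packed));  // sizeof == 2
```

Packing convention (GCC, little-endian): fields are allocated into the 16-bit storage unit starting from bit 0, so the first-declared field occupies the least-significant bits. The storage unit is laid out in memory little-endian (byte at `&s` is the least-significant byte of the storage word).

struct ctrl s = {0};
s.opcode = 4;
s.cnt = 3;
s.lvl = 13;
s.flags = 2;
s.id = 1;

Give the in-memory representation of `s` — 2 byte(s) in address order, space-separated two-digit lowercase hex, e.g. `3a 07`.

opcode:3 = 4 → 0x4 << 0 → word 0x0004
cnt:2 = 3 → 0x3 << 3 → word 0x001c
lvl:5 = 13 → 0xd << 5 → word 0x01bc
flags:2 = 2 → 0x2 << 10 → word 0x09bc
id:4 = 1 → 0x1 << 12 → word 0x19bc
word = 0x19bc → little-endian bytes:
  [0]=0xbc  [1]=0x19

bc 19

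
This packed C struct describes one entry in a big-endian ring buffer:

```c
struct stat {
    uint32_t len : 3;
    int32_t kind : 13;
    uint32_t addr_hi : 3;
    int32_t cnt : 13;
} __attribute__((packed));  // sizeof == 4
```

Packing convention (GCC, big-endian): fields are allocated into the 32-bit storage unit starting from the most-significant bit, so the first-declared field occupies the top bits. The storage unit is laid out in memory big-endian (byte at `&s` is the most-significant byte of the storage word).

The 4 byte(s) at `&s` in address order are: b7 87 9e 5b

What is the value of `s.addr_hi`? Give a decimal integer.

[0]=0xb7 [1]=0x87 [2]=0x9e [3]=0x5b (big-endian) → word 0xb7879e5b
len:3 @ bit 29 → (0xb7879e5b>>29)&0x7 = 0x5
kind:13 @ bit 16 → (0xb7879e5b>>16)&0x1fff = 0x1787
addr_hi:3 @ bit 13 → (0xb7879e5b>>13)&0x7 = 0x4  ←
cnt:13 @ bit 0 → (0xb7879e5b>>0)&0x1fff = 0x1e5b

4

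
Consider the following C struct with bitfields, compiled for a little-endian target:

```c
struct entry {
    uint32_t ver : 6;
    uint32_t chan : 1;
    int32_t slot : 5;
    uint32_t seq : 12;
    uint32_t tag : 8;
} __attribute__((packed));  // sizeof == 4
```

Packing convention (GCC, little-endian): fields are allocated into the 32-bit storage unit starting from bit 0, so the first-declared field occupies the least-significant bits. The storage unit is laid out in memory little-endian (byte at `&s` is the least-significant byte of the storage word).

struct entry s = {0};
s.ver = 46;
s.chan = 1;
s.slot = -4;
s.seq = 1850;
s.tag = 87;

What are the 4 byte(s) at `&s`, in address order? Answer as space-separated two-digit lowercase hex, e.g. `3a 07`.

6e ae 73 57

[0+:6] ver=46 & 0x3f = 0x2e; word=0x0000002e
[6+:1] chan=1 & 0x1 = 0x1; word=0x0000006e
[7+:5] slot=-4 & 0x1f = 0x1c; word=0x00000e6e
[12+:12] seq=1850 & 0xfff = 0x73a; word=0x0073ae6e
[24+:8] tag=87 & 0xff = 0x57; word=0x5773ae6e
word = 0x5773ae6e → little-endian bytes:
  [0]=0x6e  [1]=0xae  [2]=0x73  [3]=0x57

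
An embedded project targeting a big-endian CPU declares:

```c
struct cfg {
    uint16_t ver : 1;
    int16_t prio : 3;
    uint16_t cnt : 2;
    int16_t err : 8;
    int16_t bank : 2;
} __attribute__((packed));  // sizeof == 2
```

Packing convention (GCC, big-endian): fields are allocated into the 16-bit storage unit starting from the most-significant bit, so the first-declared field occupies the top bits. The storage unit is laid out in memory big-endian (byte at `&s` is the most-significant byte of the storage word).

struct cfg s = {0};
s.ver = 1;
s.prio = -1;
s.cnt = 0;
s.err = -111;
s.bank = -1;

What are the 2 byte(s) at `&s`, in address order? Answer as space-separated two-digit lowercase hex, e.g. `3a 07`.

f2 47

ver:1 = 1 → 0x1 << 15 → word 0x8000
prio:3 = -1 → 0x7 << 12 → word 0xf000
cnt:2 = 0 → 0x0 << 10 → word 0xf000
err:8 = -111 → 0x91 << 2 → word 0xf244
bank:2 = -1 → 0x3 << 0 → word 0xf247
word = 0xf247 → big-endian bytes:
  [0]=0xf2  [1]=0x47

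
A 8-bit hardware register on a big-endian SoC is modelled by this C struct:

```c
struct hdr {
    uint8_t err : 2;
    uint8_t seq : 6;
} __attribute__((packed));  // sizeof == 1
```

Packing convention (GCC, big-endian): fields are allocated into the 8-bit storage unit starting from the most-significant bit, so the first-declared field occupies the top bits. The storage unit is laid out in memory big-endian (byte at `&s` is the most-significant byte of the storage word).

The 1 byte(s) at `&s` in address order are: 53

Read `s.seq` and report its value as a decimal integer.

[0]=0x53 (big-endian) → word 0x53
err:2 @ bit 6 → (0x53>>6)&0x3 = 0x1
seq:6 @ bit 0 → (0x53>>0)&0x3f = 0x13  ←

19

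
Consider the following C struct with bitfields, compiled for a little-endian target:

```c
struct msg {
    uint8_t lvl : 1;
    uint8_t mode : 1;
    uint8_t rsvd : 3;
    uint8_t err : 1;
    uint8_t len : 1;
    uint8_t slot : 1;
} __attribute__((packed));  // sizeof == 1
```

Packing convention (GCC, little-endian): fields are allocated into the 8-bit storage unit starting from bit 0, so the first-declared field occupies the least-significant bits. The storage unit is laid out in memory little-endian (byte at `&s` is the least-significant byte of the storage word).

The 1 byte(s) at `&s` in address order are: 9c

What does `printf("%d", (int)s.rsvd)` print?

[0]=0x9c (little-endian) → word 0x9c
lvl [0+:1] = (word>>0) & 0x1 = 0
mode [1+:1] = (word>>1) & 0x1 = 0
rsvd [2+:3] = (word>>2) & 0x7 = 7  ←
err [5+:1] = (word>>5) & 0x1 = 0
len [6+:1] = (word>>6) & 0x1 = 0
slot [7+:1] = (word>>7) & 0x1 = 1

7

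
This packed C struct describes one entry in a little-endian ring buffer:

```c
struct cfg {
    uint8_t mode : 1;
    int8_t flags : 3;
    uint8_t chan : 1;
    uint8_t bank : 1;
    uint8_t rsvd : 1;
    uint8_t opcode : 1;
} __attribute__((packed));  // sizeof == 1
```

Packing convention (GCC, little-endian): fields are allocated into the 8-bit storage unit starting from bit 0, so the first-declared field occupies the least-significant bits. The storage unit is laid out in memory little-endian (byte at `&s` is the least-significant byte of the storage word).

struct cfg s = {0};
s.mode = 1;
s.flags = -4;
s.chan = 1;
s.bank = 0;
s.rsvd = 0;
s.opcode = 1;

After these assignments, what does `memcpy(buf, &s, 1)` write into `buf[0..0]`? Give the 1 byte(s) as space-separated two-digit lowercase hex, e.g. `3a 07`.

99

mode:1 = 1 → 0x1 << 0 → word 0x01
flags:3 = -4 → 0x4 << 1 → word 0x09
chan:1 = 1 → 0x1 << 4 → word 0x19
bank:1 = 0 → 0x0 << 5 → word 0x19
rsvd:1 = 0 → 0x0 << 6 → word 0x19
opcode:1 = 1 → 0x1 << 7 → word 0x99
word = 0x99 → little-endian bytes:
  [0]=0x99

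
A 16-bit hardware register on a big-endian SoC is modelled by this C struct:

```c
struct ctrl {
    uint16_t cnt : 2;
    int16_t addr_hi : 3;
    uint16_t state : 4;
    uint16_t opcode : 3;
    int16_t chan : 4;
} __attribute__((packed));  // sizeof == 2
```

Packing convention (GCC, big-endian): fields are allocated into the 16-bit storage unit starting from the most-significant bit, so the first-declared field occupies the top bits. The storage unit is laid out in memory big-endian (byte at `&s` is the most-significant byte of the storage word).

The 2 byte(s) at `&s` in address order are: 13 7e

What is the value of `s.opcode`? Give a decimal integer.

7

[0]=0x13 [1]=0x7e (big-endian) → word 0x137e
cnt:2 @ bit 14 → (0x137e>>14)&0x3 = 0x0
addr_hi:3 @ bit 11 → (0x137e>>11)&0x7 = 0x2
state:4 @ bit 7 → (0x137e>>7)&0xf = 0x6
opcode:3 @ bit 4 → (0x137e>>4)&0x7 = 0x7  ←
chan:4 @ bit 0 → (0x137e>>0)&0xf = 0xe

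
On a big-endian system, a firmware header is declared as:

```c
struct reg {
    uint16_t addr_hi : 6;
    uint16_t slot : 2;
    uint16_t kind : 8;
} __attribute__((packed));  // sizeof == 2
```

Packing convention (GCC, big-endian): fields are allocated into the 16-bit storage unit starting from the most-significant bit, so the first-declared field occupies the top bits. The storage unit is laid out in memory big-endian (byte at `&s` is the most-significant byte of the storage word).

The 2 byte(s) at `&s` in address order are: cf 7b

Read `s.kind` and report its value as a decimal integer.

[0]=0xcf [1]=0x7b (big-endian) → word 0xcf7b
addr_hi:6 @ bit 10 → (0xcf7b>>10)&0x3f = 0x33
slot:2 @ bit 8 → (0xcf7b>>8)&0x3 = 0x3
kind:8 @ bit 0 → (0xcf7b>>0)&0xff = 0x7b  ←

123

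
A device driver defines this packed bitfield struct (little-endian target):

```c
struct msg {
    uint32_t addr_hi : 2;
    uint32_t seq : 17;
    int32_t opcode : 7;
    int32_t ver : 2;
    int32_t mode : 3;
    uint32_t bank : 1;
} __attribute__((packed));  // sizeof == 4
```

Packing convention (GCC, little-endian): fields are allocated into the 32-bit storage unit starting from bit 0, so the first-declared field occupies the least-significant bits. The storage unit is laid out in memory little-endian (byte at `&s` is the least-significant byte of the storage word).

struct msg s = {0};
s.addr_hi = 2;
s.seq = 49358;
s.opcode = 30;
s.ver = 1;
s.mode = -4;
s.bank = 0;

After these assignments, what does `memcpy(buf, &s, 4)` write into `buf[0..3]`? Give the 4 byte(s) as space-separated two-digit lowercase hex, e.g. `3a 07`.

3a 03 f3 44

addr_hi:2 = 2 → 0x2 << 0 → word 0x00000002
seq:17 = 49358 → 0xc0ce << 2 → word 0x0003033a
opcode:7 = 30 → 0x1e << 19 → word 0x00f3033a
ver:2 = 1 → 0x1 << 26 → word 0x04f3033a
mode:3 = -4 → 0x4 << 28 → word 0x44f3033a
bank:1 = 0 → 0x0 << 31 → word 0x44f3033a
word = 0x44f3033a → little-endian bytes:
  [0]=0x3a  [1]=0x03  [2]=0xf3  [3]=0x44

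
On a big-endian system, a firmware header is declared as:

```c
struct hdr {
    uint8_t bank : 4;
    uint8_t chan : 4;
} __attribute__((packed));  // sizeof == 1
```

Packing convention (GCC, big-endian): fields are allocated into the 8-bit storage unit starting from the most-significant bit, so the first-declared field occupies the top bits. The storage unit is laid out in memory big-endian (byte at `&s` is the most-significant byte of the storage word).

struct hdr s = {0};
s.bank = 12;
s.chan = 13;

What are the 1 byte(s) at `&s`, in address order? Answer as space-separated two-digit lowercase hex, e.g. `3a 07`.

bank:4 = 12 → 0xc << 4 → word 0xc0
chan:4 = 13 → 0xd << 0 → word 0xcd
word = 0xcd → big-endian bytes:
  [0]=0xcd

cd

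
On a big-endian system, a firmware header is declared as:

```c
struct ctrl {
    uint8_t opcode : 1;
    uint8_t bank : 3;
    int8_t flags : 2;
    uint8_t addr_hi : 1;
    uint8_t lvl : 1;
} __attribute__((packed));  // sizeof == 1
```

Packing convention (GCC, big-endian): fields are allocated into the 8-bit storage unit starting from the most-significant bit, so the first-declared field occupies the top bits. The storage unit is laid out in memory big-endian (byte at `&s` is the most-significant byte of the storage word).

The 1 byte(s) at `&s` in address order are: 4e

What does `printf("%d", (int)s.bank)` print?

4

[0]=0x4e (big-endian) → word 0x4e
opcode [7+:1] = (word>>7) & 0x1 = 0
bank [4+:3] = (word>>4) & 0x7 = 4  ←
flags [2+:2] = (word>>2) & 0x3 = 3
addr_hi [1+:1] = (word>>1) & 0x1 = 1
lvl [0+:1] = (word>>0) & 0x1 = 0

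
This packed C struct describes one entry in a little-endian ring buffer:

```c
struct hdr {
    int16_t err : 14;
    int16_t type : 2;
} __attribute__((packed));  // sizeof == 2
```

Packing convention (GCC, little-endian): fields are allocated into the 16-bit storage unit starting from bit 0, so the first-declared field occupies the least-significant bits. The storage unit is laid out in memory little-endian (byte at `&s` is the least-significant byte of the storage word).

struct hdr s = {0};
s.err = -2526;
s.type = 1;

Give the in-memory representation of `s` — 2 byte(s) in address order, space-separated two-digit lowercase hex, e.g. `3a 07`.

22 76

[0+:14] err=-2526 & 0x3fff = 0x3622; word=0x3622
[14+:2] type=1 & 0x3 = 0x1; word=0x7622
word = 0x7622 → little-endian bytes:
  [0]=0x22  [1]=0x76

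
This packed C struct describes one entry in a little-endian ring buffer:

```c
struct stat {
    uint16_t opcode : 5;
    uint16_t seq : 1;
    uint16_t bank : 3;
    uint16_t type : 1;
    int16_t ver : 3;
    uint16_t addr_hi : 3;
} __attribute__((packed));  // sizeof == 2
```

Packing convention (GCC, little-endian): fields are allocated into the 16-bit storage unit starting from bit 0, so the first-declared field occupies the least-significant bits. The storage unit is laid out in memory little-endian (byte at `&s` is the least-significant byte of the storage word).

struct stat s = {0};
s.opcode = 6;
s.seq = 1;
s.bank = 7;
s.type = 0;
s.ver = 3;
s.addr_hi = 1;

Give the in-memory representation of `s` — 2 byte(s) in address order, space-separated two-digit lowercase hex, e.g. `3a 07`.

opcode (5b) val=6 bits=0x6 at bit 0: 0x0006
seq (1b) val=1 bits=0x1 at bit 5: 0x0026
bank (3b) val=7 bits=0x7 at bit 6: 0x01e6
type (1b) val=0 bits=0x0 at bit 9: 0x01e6
ver (3b) val=3 bits=0x3 at bit 10: 0x0de6
addr_hi (3b) val=1 bits=0x1 at bit 13: 0x2de6
word = 0x2de6 → little-endian bytes:
  [0]=0xe6  [1]=0x2d

e6 2d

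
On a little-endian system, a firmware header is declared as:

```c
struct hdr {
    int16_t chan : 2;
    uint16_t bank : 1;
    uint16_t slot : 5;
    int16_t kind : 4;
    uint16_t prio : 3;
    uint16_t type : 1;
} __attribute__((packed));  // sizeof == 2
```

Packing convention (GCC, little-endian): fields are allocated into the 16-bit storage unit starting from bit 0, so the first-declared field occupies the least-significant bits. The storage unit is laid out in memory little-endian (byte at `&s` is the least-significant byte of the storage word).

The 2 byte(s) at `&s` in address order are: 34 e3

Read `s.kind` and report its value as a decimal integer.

3

[0]=0x34 [1]=0xe3 (little-endian) → word 0xe334
chan:2 @ bit 0 → (0xe334>>0)&0x3 = 0x0
bank:1 @ bit 2 → (0xe334>>2)&0x1 = 0x1
slot:5 @ bit 3 → (0xe334>>3)&0x1f = 0x6
kind:4 @ bit 8 → (0xe334>>8)&0xf = 0x3  ←
prio:3 @ bit 12 → (0xe334>>12)&0x7 = 0x6
type:1 @ bit 15 → (0xe334>>15)&0x1 = 0x1
kind signed 4b, MSB=0: value = 3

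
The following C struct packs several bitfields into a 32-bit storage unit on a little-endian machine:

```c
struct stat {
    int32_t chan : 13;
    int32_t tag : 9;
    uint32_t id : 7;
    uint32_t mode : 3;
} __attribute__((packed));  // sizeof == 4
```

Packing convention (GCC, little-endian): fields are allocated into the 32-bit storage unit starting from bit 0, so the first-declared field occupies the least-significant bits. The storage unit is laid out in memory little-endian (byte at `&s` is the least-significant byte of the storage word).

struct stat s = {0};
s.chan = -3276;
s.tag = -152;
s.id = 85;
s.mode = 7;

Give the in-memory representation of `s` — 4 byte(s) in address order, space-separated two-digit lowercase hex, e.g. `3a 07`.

34 13 6d f5

chan:13 = -3276 → 0x1334 << 0 → word 0x00001334
tag:9 = -152 → 0x168 << 13 → word 0x002d1334
id:7 = 85 → 0x55 << 22 → word 0x156d1334
mode:3 = 7 → 0x7 << 29 → word 0xf56d1334
word = 0xf56d1334 → little-endian bytes:
  [0]=0x34  [1]=0x13  [2]=0x6d  [3]=0xf5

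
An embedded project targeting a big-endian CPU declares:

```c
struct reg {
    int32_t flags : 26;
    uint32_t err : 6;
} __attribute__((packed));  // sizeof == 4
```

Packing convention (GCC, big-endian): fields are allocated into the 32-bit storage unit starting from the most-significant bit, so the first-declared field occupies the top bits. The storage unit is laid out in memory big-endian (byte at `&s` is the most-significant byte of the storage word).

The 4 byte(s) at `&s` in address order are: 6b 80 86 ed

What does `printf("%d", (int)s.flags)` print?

[0]=0x6b [1]=0x80 [2]=0x86 [3]=0xed (big-endian) → word 0x6b8086ed
flags:26 @ bit 6 → (0x6b8086ed>>6)&0x3ffffff = 0x1ae021b  ←
err:6 @ bit 0 → (0x6b8086ed>>0)&0x3f = 0x2d
flags signed 26b, MSB=0: value = 28181019

28181019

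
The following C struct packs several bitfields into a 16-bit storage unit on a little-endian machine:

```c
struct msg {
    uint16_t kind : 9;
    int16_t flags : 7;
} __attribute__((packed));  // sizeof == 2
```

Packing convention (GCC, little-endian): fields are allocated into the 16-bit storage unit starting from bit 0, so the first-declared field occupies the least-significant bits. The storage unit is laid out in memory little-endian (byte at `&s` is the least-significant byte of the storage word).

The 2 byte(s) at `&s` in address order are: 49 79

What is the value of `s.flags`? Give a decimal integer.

[0]=0x49 [1]=0x79 (little-endian) → word 0x7949
kind [0+:9] = (word>>0) & 0x1ff = 329
flags [9+:7] = (word>>9) & 0x7f = 60  ←
flags signed 7b, MSB=0: value = 60

60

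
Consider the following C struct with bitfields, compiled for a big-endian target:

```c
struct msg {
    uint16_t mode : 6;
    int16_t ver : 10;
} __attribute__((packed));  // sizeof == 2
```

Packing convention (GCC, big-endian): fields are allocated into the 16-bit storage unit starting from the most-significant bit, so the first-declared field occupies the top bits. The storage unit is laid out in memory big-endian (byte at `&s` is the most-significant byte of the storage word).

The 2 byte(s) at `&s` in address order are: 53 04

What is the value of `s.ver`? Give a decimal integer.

-252

[0]=0x53 [1]=0x04 (big-endian) → word 0x5304
mode:6 @ bit 10 → (0x5304>>10)&0x3f = 0x14
ver:10 @ bit 0 → (0x5304>>0)&0x3ff = 0x304  ←
ver signed 10b, MSB=1: 772 - 1024 = -252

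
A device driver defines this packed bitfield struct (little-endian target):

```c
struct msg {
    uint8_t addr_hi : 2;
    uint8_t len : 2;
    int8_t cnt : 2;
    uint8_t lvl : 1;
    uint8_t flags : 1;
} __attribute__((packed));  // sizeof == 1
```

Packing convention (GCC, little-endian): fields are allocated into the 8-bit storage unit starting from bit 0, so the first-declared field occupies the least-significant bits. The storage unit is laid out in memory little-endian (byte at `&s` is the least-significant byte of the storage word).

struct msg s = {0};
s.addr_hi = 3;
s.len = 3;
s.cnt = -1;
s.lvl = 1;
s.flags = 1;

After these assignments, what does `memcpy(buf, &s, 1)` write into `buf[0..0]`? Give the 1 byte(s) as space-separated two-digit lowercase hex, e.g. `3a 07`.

ff

addr_hi:2 = 3 → 0x3 << 0 → word 0x03
len:2 = 3 → 0x3 << 2 → word 0x0f
cnt:2 = -1 → 0x3 << 4 → word 0x3f
lvl:1 = 1 → 0x1 << 6 → word 0x7f
flags:1 = 1 → 0x1 << 7 → word 0xff
word = 0xff → little-endian bytes:
  [0]=0xff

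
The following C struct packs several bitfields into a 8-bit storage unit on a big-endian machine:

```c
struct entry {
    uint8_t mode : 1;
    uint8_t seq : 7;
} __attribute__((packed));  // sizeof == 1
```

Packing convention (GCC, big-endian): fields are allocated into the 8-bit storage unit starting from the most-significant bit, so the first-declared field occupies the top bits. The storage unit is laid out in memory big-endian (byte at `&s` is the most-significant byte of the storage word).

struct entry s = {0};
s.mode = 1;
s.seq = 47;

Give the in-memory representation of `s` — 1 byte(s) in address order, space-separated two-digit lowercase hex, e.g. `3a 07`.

[7+:1] mode=1 & 0x1 = 0x1; word=0x80
[0+:7] seq=47 & 0x7f = 0x2f; word=0xaf
word = 0xaf → big-endian bytes:
  [0]=0xaf

af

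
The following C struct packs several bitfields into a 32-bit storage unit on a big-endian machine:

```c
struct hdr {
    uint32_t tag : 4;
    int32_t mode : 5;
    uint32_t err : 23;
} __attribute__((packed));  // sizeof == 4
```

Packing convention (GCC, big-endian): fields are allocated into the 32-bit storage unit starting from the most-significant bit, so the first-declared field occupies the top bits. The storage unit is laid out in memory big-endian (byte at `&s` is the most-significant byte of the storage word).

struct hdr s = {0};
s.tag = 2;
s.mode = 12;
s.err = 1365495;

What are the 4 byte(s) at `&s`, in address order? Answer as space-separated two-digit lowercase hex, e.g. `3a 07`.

tag (4b) val=2 bits=0x2 at bit 28: 0x20000000
mode (5b) val=12 bits=0xc at bit 23: 0x26000000
err (23b) val=1365495 bits=0x14d5f7 at bit 0: 0x2614d5f7
word = 0x2614d5f7 → big-endian bytes:
  [0]=0x26  [1]=0x14  [2]=0xd5  [3]=0xf7

26 14 d5 f7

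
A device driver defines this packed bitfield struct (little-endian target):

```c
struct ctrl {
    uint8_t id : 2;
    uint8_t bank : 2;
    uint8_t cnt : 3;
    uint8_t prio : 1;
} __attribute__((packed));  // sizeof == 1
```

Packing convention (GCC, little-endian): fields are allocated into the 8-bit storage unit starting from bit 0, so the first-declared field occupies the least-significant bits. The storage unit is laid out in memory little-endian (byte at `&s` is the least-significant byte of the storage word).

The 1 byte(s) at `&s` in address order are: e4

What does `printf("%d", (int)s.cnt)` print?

6

[0]=0xe4 (little-endian) → word 0xe4
id:2 @ bit 0 → (0xe4>>0)&0x3 = 0x0
bank:2 @ bit 2 → (0xe4>>2)&0x3 = 0x1
cnt:3 @ bit 4 → (0xe4>>4)&0x7 = 0x6  ←
prio:1 @ bit 7 → (0xe4>>7)&0x1 = 0x1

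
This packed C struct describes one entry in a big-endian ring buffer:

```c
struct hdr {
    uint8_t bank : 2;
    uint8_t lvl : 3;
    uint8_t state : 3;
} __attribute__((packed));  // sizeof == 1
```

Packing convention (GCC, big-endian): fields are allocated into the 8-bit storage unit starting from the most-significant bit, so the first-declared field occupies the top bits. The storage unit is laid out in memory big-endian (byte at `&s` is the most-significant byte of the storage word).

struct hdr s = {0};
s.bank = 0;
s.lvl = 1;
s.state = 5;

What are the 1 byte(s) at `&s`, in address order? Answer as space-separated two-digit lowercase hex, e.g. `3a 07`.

bank (2b) val=0 bits=0x0 at bit 6: 0x00
lvl (3b) val=1 bits=0x1 at bit 3: 0x08
state (3b) val=5 bits=0x5 at bit 0: 0x0d
word = 0x0d → big-endian bytes:
  [0]=0x0d

0d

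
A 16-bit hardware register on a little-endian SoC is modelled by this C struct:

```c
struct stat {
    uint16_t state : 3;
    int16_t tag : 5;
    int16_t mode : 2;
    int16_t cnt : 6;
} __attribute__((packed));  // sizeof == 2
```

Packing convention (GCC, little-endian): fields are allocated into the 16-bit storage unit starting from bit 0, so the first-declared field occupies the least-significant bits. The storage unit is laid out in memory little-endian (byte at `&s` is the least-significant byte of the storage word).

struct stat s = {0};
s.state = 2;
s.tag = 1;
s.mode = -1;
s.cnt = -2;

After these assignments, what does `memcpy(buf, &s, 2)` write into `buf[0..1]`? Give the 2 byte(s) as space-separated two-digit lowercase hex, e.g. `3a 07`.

state (3b) val=2 bits=0x2 at bit 0: 0x0002
tag (5b) val=1 bits=0x1 at bit 3: 0x000a
mode (2b) val=-1 bits=0x3 at bit 8: 0x030a
cnt (6b) val=-2 bits=0x3e at bit 10: 0xfb0a
word = 0xfb0a → little-endian bytes:
  [0]=0x0a  [1]=0xfb

0a fb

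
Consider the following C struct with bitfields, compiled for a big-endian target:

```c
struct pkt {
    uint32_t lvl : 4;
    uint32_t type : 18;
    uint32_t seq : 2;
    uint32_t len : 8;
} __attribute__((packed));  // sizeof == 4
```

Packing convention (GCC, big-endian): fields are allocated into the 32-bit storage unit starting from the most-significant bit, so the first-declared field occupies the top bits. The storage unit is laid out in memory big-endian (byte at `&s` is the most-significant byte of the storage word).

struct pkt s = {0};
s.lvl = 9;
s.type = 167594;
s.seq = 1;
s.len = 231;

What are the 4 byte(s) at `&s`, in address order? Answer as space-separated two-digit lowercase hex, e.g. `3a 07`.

9a 3a a9 e7

[28+:4] lvl=9 & 0xf = 0x9; word=0x90000000
[10+:18] type=167594 & 0x3ffff = 0x28eaa; word=0x9a3aa800
[8+:2] seq=1 & 0x3 = 0x1; word=0x9a3aa900
[0+:8] len=231 & 0xff = 0xe7; word=0x9a3aa9e7
word = 0x9a3aa9e7 → big-endian bytes:
  [0]=0x9a  [1]=0x3a  [2]=0xa9  [3]=0xe7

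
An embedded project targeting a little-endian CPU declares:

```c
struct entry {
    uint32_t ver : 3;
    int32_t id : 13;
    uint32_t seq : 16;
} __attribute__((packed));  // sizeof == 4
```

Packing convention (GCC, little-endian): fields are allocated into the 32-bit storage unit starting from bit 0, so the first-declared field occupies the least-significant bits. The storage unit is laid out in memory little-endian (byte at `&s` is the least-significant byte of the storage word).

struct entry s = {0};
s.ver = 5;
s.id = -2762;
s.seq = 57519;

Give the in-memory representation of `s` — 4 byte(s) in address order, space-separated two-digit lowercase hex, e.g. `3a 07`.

[0+:3] ver=5 & 0x7 = 0x5; word=0x00000005
[3+:13] id=-2762 & 0x1fff = 0x1536; word=0x0000a9b5
[16+:16] seq=57519 & 0xffff = 0xe0af; word=0xe0afa9b5
word = 0xe0afa9b5 → little-endian bytes:
  [0]=0xb5  [1]=0xa9  [2]=0xaf  [3]=0xe0

b5 a9 af e0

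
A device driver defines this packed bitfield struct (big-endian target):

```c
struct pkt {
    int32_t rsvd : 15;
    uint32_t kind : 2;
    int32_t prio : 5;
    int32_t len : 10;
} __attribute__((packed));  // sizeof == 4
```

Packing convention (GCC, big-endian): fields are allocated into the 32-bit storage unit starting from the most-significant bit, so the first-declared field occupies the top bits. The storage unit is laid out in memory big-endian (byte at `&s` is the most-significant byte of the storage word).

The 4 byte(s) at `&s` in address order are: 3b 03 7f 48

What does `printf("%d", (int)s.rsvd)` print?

7553

[0]=0x3b [1]=0x03 [2]=0x7f [3]=0x48 (big-endian) → word 0x3b037f48
rsvd [17+:15] = (word>>17) & 0x7fff = 7553  ←
kind [15+:2] = (word>>15) & 0x3 = 2
prio [10+:5] = (word>>10) & 0x1f = 31
len [0+:10] = (word>>0) & 0x3ff = 840
rsvd signed 15b, MSB=0: value = 7553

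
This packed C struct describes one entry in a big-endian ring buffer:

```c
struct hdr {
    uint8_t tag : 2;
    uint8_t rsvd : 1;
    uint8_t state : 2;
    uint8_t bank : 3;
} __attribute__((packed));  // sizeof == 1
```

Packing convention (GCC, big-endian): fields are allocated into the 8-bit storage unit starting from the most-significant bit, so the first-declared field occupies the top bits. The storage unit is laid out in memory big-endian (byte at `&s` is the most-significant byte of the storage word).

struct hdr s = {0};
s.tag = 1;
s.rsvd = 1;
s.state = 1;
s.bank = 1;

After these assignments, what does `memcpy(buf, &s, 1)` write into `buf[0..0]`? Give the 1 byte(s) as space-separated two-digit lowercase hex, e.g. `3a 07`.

69

tag (2b) val=1 bits=0x1 at bit 6: 0x40
rsvd (1b) val=1 bits=0x1 at bit 5: 0x60
state (2b) val=1 bits=0x1 at bit 3: 0x68
bank (3b) val=1 bits=0x1 at bit 0: 0x69
word = 0x69 → big-endian bytes:
  [0]=0x69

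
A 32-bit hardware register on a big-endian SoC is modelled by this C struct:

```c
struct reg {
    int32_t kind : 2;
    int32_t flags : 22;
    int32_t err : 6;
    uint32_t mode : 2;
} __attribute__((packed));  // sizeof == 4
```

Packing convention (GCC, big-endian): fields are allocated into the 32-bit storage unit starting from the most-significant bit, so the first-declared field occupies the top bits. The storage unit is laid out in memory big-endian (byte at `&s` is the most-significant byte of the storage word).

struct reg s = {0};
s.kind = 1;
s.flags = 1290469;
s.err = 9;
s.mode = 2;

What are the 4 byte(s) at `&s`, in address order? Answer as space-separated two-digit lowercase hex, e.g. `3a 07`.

kind (2b) val=1 bits=0x1 at bit 30: 0x40000000
flags (22b) val=1290469 bits=0x13b0e5 at bit 8: 0x53b0e500
err (6b) val=9 bits=0x9 at bit 2: 0x53b0e524
mode (2b) val=2 bits=0x2 at bit 0: 0x53b0e526
word = 0x53b0e526 → big-endian bytes:
  [0]=0x53  [1]=0xb0  [2]=0xe5  [3]=0x26

53 b0 e5 26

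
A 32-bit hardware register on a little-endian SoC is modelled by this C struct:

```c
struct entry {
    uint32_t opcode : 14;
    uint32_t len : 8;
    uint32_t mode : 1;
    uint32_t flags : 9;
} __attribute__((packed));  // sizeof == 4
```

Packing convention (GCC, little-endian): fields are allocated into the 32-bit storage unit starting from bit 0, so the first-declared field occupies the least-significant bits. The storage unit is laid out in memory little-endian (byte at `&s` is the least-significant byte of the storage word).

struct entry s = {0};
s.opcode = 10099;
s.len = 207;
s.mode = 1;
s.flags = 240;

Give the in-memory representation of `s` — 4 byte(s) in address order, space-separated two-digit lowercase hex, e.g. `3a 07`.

73 e7 73 78

opcode:14 = 10099 → 0x2773 << 0 → word 0x00002773
len:8 = 207 → 0xcf << 14 → word 0x0033e773
mode:1 = 1 → 0x1 << 22 → word 0x0073e773
flags:9 = 240 → 0xf0 << 23 → word 0x7873e773
word = 0x7873e773 → little-endian bytes:
  [0]=0x73  [1]=0xe7  [2]=0x73  [3]=0x78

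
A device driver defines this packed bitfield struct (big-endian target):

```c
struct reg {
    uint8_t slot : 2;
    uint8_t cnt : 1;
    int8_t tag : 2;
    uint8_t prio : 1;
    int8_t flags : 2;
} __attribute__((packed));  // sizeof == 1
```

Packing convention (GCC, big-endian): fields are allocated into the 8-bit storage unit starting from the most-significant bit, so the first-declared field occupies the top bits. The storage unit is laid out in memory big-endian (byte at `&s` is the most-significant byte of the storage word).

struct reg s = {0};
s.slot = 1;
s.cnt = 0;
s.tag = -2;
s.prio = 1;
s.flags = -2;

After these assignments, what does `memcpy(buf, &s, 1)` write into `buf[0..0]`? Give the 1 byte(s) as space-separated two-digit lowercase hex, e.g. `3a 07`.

[6+:2] slot=1 & 0x3 = 0x1; word=0x40
[5+:1] cnt=0 & 0x1 = 0x0; word=0x40
[3+:2] tag=-2 & 0x3 = 0x2; word=0x50
[2+:1] prio=1 & 0x1 = 0x1; word=0x54
[0+:2] flags=-2 & 0x3 = 0x2; word=0x56
word = 0x56 → big-endian bytes:
  [0]=0x56

56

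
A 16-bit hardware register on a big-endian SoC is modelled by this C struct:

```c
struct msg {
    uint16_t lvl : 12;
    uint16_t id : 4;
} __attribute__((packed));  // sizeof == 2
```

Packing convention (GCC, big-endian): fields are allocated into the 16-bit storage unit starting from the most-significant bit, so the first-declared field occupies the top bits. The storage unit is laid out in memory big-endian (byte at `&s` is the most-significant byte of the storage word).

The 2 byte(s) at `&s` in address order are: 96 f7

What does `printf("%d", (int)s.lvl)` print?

2415

[0]=0x96 [1]=0xf7 (big-endian) → word 0x96f7
lvl:12 @ bit 4 → (0x96f7>>4)&0xfff = 0x96f  ←
id:4 @ bit 0 → (0x96f7>>0)&0xf = 0x7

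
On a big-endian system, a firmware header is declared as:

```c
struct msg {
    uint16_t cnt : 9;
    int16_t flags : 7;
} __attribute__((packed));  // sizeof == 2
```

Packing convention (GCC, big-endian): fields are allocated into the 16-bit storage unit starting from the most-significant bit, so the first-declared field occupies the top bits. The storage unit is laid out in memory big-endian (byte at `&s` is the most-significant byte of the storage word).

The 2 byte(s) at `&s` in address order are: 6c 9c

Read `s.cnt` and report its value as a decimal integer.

[0]=0x6c [1]=0x9c (big-endian) → word 0x6c9c
cnt:9 @ bit 7 → (0x6c9c>>7)&0x1ff = 0xd9  ←
flags:7 @ bit 0 → (0x6c9c>>0)&0x7f = 0x1c

217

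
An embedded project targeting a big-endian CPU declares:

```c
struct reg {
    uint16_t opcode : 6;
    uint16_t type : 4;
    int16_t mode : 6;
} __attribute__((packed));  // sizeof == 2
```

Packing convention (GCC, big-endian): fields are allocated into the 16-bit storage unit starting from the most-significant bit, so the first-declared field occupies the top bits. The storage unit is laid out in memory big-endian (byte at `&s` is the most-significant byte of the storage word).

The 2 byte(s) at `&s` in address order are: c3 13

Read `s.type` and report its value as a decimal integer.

12

[0]=0xc3 [1]=0x13 (big-endian) → word 0xc313
opcode:6 @ bit 10 → (0xc313>>10)&0x3f = 0x30
type:4 @ bit 6 → (0xc313>>6)&0xf = 0xc  ←
mode:6 @ bit 0 → (0xc313>>0)&0x3f = 0x13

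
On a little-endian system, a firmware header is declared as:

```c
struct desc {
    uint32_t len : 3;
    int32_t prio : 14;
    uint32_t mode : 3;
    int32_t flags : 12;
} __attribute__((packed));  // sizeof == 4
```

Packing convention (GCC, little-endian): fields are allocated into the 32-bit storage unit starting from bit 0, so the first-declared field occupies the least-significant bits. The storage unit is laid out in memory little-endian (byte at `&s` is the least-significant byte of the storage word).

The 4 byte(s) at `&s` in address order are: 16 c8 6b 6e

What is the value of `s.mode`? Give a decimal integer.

[0]=0x16 [1]=0xc8 [2]=0x6b [3]=0x6e (little-endian) → word 0x6e6bc816
len:3 @ bit 0 → (0x6e6bc816>>0)&0x7 = 0x6
prio:14 @ bit 3 → (0x6e6bc816>>3)&0x3fff = 0x3902
mode:3 @ bit 17 → (0x6e6bc816>>17)&0x7 = 0x5  ←
flags:12 @ bit 20 → (0x6e6bc816>>20)&0xfff = 0x6e6

5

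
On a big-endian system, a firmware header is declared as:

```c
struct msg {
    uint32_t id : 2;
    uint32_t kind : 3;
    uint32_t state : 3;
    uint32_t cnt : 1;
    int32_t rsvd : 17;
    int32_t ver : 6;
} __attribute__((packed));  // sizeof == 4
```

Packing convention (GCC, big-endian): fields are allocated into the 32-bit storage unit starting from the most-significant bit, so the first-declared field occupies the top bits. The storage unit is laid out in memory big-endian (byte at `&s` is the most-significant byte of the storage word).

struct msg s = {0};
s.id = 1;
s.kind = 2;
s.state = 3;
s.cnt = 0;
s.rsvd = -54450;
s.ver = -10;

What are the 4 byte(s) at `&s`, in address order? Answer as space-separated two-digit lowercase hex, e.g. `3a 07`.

53 4a d3 b6

id:2 = 1 → 0x1 << 30 → word 0x40000000
kind:3 = 2 → 0x2 << 27 → word 0x50000000
state:3 = 3 → 0x3 << 24 → word 0x53000000
cnt:1 = 0 → 0x0 << 23 → word 0x53000000
rsvd:17 = -54450 → 0x12b4e << 6 → word 0x534ad380
ver:6 = -10 → 0x36 << 0 → word 0x534ad3b6
word = 0x534ad3b6 → big-endian bytes:
  [0]=0x53  [1]=0x4a  [2]=0xd3  [3]=0xb6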